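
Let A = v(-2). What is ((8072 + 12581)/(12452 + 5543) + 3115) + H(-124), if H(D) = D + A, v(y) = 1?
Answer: 53861693/17995 ≈ 2993.1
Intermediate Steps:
A = 1
H(D) = 1 + D (H(D) = D + 1 = 1 + D)
((8072 + 12581)/(12452 + 5543) + 3115) + H(-124) = ((8072 + 12581)/(12452 + 5543) + 3115) + (1 - 124) = (20653/17995 + 3115) - 123 = 56075078/17995 - 123 = 53861693/17995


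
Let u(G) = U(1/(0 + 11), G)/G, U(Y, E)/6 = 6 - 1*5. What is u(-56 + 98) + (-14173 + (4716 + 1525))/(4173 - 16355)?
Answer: 33853/42637 ≈ 0.79398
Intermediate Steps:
U(Y, E) = 6 (U(Y, E) = 6*(6 - 1*5) = 6*(6 - 5) = 6*1 = 6)
u(G) = 6/G
u(-56 + 98) + (-14173 + (4716 + 1525))/(4173 - 16355) = 6/(-56 + 98) + (-14173 + (4716 + 1525))/(4173 - 16355) = 6/42 + (-14173 + 6241)/(-12182) = 6*(1/42) - 7932*(-1/12182) = 1/7 + 3966/6091 = 33853/42637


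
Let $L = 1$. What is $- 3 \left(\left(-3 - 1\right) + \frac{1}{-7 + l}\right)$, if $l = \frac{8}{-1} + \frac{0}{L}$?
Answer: $\frac{61}{5} \approx 12.2$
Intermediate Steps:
$l = -8$ ($l = \frac{8}{-1} + \frac{0}{1} = 8 \left(-1\right) + 0 \cdot 1 = -8 + 0 = -8$)
$- 3 \left(\left(-3 - 1\right) + \frac{1}{-7 + l}\right) = - 3 \left(\left(-3 - 1\right) + \frac{1}{-7 - 8}\right) = - 3 \left(\left(-3 - 1\right) + \frac{1}{-15}\right) = - 3 \left(-4 - \frac{1}{15}\right) = \left(-3\right) \left(- \frac{61}{15}\right) = \frac{61}{5}$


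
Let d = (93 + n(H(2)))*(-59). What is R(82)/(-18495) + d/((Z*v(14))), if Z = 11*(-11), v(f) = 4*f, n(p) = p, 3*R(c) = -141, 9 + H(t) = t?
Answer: 47081051/62661060 ≈ 0.75136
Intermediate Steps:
H(t) = -9 + t
R(c) = -47 (R(c) = (1/3)*(-141) = -47)
Z = -121
d = -5074 (d = (93 + (-9 + 2))*(-59) = (93 - 7)*(-59) = 86*(-59) = -5074)
R(82)/(-18495) + d/((Z*v(14))) = -47/(-18495) - 5074/((-484*14)) = -47*(-1/18495) - 5074/((-121*56)) = 47/18495 - 5074/(-6776) = 47/18495 - 5074*(-1/6776) = 47/18495 + 2537/3388 = 47081051/62661060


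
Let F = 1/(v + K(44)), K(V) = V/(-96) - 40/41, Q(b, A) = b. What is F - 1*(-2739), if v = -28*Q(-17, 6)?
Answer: 1279040031/466973 ≈ 2739.0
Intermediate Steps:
K(V) = -40/41 - V/96 (K(V) = V*(-1/96) - 40*1/41 = -V/96 - 40/41 = -40/41 - V/96)
v = 476 (v = -28*(-17) = 476)
F = 984/466973 (F = 1/(476 + (-40/41 - 1/96*44)) = 1/(476 + (-40/41 - 11/24)) = 1/(476 - 1411/984) = 1/(466973/984) = 984/466973 ≈ 0.0021072)
F - 1*(-2739) = 984/466973 - 1*(-2739) = 984/466973 + 2739 = 1279040031/466973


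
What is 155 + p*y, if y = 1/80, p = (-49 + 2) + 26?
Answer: 12379/80 ≈ 154.74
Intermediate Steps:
p = -21 (p = -47 + 26 = -21)
y = 1/80 ≈ 0.012500
155 + p*y = 155 - 21*1/80 = 155 - 21/80 = 12379/80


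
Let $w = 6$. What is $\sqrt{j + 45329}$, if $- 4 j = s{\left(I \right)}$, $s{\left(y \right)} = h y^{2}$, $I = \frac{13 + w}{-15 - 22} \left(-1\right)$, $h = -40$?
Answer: $\frac{\sqrt{62059011}}{37} \approx 212.91$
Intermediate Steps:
$I = \frac{19}{37}$ ($I = \frac{13 + 6}{-15 - 22} \left(-1\right) = \frac{19}{-37} \left(-1\right) = 19 \left(- \frac{1}{37}\right) \left(-1\right) = \left(- \frac{19}{37}\right) \left(-1\right) = \frac{19}{37} \approx 0.51351$)
$s{\left(y \right)} = - 40 y^{2}$
$j = \frac{3610}{1369}$ ($j = - \frac{\left(-40\right) \left(\frac{19}{37}\right)^{2}}{4} = - \frac{\left(-40\right) \frac{361}{1369}}{4} = \left(- \frac{1}{4}\right) \left(- \frac{14440}{1369}\right) = \frac{3610}{1369} \approx 2.637$)
$\sqrt{j + 45329} = \sqrt{\frac{3610}{1369} + 45329} = \sqrt{\frac{62059011}{1369}} = \frac{\sqrt{62059011}}{37}$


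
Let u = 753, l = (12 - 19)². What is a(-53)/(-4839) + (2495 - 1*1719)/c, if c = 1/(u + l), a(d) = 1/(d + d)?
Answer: 319225500769/512934 ≈ 6.2235e+5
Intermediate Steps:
a(d) = 1/(2*d)
l = 49 (l = (-7)² = 49)
c = 1/802 (c = 1/(753 + 49) = 1/802 ≈ 0.0012469)
a(-53)/(-4839) + (2495 - 1*1719)/c = ((½)/(-53))/(-4839) + (2495 - 1*1719)/(1/802) = ((½)*(-1/53))*(-1/4839) + (2495 - 1719)*802 = -1/106*(-1/4839) + 776*802 = 1/512934 + 622352 = 319225500769/512934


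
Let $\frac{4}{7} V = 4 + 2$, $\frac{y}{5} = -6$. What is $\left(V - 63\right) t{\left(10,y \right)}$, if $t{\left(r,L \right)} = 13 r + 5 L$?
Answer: $1050$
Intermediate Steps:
$y = -30$ ($y = 5 \left(-6\right) = -30$)
$t{\left(r,L \right)} = 5 L + 13 r$
$V = \frac{21}{2}$ ($V = \frac{7 \left(4 + 2\right)}{4} = \frac{7}{4} \cdot 6 = \frac{21}{2} \approx 10.5$)
$\left(V - 63\right) t{\left(10,y \right)} = \left(\frac{21}{2} - 63\right) \left(5 \left(-30\right) + 13 \cdot 10\right) = - \frac{105 \left(-150 + 130\right)}{2} = \left(- \frac{105}{2}\right) \left(-20\right) = 1050$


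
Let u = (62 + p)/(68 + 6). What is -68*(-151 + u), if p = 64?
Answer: 375632/37 ≈ 10152.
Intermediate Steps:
u = 63/37 (u = (62 + 64)/(68 + 6) = 126/74 = 126*(1/74) = 63/37 ≈ 1.7027)
-68*(-151 + u) = -68*(-151 + 63/37) = -68*(-5524/37) = 375632/37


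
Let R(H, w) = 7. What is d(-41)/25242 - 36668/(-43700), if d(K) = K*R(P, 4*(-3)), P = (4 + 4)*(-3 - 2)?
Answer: 32608277/39395550 ≈ 0.82771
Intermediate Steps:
P = -40 (P = 8*(-5) = -40)
d(K) = 7*K (d(K) = K*7 = 7*K)
d(-41)/25242 - 36668/(-43700) = (7*(-41))/25242 - 36668/(-43700) = -287*1/25242 - 36668*(-1/43700) = -41/3606 + 9167/10925 = 32608277/39395550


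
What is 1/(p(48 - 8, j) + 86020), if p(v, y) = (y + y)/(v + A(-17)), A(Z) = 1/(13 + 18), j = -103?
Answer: 1241/106744434 ≈ 1.1626e-5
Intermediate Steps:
A(Z) = 1/31
p(v, y) = 2*y/(1/31 + v) (p(v, y) = (y + y)/(v + 1/31) = (2*y)/(1/31 + v) = 2*y/(1/31 + v))
1/(p(48 - 8, j) + 86020) = 1/(62*(-103)/(1 + 31*(48 - 8)) + 86020) = 1/(62*(-103)/(1 + 31*40) + 86020) = 1/(62*(-103)/(1 + 1240) + 86020) = 1/(62*(-103)/1241 + 86020) = 1/(62*(-103)*(1/1241) + 86020) = 1/(-6386/1241 + 86020) = 1/(106744434/1241) = 1241/106744434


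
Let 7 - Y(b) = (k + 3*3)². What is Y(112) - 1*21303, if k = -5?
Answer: -21312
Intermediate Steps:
Y(b) = -9 (Y(b) = 7 - (-5 + 3*3)² = 7 - (-5 + 9)² = 7 - 1*4² = 7 - 1*16 = 7 - 16 = -9)
Y(112) - 1*21303 = -9 - 1*21303 = -9 - 21303 = -21312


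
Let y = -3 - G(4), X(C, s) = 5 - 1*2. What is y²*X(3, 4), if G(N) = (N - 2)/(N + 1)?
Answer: 867/25 ≈ 34.680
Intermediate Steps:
X(C, s) = 3 (X(C, s) = 5 - 2 = 3)
G(N) = (-2 + N)/(1 + N)
y = -17/5 (y = -3 - (-2 + 4)/(1 + 4) = -3 - 2/5 = -3 - 1*⅖ = -3 - ⅖ = -17/5 ≈ -3.4000)
y²*X(3, 4) = (-17/5)²*3 = (289/25)*3 = 867/25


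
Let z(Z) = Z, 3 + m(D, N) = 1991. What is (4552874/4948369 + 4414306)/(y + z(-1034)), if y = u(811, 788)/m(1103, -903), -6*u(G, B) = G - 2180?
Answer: -260550693632031264/61024192059527 ≈ -4269.6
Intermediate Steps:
m(D, N) = 1988 (m(D, N) = -3 + 1991 = 1988)
u(G, B) = 1090/3 - G/6 (u(G, B) = -(G - 2180)/6 = -(-2180 + G)/6 = 1090/3 - G/6)
y = 1369/11928 (y = (1090/3 - ⅙*811)/1988 = (1090/3 - 811/6)*(1/1988) = (1369/6)*(1/1988) = 1369/11928 ≈ 0.11477)
(4552874/4948369 + 4414306)/(y + z(-1034)) = (4552874/4948369 + 4414306)/(1369/11928 - 1034) = (4552874*(1/4948369) + 4414306)/(-12332183/11928) = (4552874/4948369 + 4414306)*(-11928/12332183) = (21843619519788/4948369)*(-11928/12332183) = -260550693632031264/61024192059527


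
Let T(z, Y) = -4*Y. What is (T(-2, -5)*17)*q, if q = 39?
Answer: 13260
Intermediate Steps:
(T(-2, -5)*17)*q = (-4*(-5)*17)*39 = (20*17)*39 = 340*39 = 13260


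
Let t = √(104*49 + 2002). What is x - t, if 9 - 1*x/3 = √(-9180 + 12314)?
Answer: 27 - 13*√42 - 3*√3134 ≈ -225.20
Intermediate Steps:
t = 13*√42 (t = √(5096 + 2002) = √7098 = 13*√42 ≈ 84.250)
x = 27 - 3*√3134 (x = 27 - 3*√(-9180 + 12314) = 27 - 3*√3134 ≈ -140.95)
x - t = (27 - 3*√3134) - 13*√42 = 27 - 13*√42 - 3*√3134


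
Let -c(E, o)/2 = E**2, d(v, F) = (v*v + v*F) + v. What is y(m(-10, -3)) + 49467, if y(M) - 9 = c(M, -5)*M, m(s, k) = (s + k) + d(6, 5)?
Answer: -361282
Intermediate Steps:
d(v, F) = v + v**2 + F*v (d(v, F) = (v**2 + F*v) + v = v + v**2 + F*v)
c(E, o) = -2*E**2
m(s, k) = 72 + k + s (m(s, k) = (s + k) + 6*(1 + 5 + 6) = (k + s) + 6*12 = (k + s) + 72 = 72 + k + s)
y(M) = 9 - 2*M**3 (y(M) = 9 + (-2*M**2)*M = 9 - 2*M**3)
y(m(-10, -3)) + 49467 = (9 - 2*(72 - 3 - 10)**3) + 49467 = (9 - 2*59**3) + 49467 = (9 - 2*205379) + 49467 = (9 - 410758) + 49467 = -410749 + 49467 = -361282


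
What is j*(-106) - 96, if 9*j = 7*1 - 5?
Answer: -1076/9 ≈ -119.56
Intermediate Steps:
j = 2/9 (j = (7*1 - 5)/9 = (7 - 5)/9 = (1/9)*2 = 2/9 ≈ 0.22222)
j*(-106) - 96 = (2/9)*(-106) - 96 = -212/9 - 96 = -1076/9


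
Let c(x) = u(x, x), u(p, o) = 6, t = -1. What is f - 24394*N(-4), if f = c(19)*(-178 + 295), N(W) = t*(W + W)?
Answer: -194450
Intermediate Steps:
c(x) = 6
N(W) = -2*W (N(W) = -(W + W) = -2*W)
f = 702 (f = 6*(-178 + 295) = 6*117 = 702)
f - 24394*N(-4) = 702 - (-48788)*(-4) = 702 - 24394*8 = 702 - 195152 = -194450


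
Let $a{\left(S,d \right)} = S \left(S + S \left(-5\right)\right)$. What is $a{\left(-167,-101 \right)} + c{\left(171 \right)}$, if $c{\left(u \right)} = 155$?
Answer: $-111401$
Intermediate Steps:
$a{\left(S,d \right)} = - 4 S^{2}$ ($a{\left(S,d \right)} = S \left(S - 5 S\right) = S \left(- 4 S\right) = - 4 S^{2}$)
$a{\left(-167,-101 \right)} + c{\left(171 \right)} = - 4 \left(-167\right)^{2} + 155 = \left(-4\right) 27889 + 155 = -111556 + 155 = -111401$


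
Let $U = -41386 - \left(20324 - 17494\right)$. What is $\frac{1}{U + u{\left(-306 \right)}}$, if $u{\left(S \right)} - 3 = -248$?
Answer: $- \frac{1}{44461} \approx -2.2492 \cdot 10^{-5}$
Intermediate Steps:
$U = -44216$ ($U = -41386 - 2830 = -44216$)
$u{\left(S \right)} = -245$ ($u{\left(S \right)} = 3 - 248 = -245$)
$\frac{1}{U + u{\left(-306 \right)}} = \frac{1}{-44216 - 245} = \frac{1}{-44461} = - \frac{1}{44461}$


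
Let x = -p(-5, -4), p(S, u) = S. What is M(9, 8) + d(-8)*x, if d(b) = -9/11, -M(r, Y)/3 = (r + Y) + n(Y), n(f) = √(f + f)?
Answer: -738/11 ≈ -67.091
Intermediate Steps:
n(f) = √2*√f (n(f) = √(2*f) = √2*√f)
M(r, Y) = -3*Y - 3*r - 3*√2*√Y (M(r, Y) = -3*((r + Y) + √2*√Y) = -3*((Y + r) + √2*√Y) = -3*(Y + r + √2*√Y) = -3*Y - 3*r - 3*√2*√Y)
d(b) = -9/11 (d(b) = -9*1/11 = -9/11)
x = 5 (x = -1*(-5) = 5)
M(9, 8) + d(-8)*x = (-3*8 - 3*9 - 3*√2*√8) - 9/11*5 = (-24 - 27 - 3*√2*2*√2) - 45/11 = (-24 - 27 - 12) - 45/11 = -63 - 45/11 = -738/11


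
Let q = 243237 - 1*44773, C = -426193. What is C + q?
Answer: -227729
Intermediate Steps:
q = 198464 (q = 243237 - 44773 = 198464)
C + q = -426193 + 198464 = -227729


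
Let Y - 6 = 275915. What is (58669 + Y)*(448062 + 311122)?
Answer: 254015374560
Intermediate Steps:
Y = 275921 (Y = 6 + 275915 = 275921)
(58669 + Y)*(448062 + 311122) = (58669 + 275921)*(448062 + 311122) = 334590*759184 = 254015374560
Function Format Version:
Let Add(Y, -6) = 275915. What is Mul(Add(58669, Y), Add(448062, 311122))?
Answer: 254015374560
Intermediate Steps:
Y = 275921 (Y = Add(6, 275915) = 275921)
Mul(Add(58669, Y), Add(448062, 311122)) = Mul(Add(58669, 275921), Add(448062, 311122)) = Mul(334590, 759184) = 254015374560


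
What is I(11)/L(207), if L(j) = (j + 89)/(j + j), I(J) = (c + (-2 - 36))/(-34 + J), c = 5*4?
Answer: 81/74 ≈ 1.0946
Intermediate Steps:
c = 20
I(J) = -18/(-34 + J) (I(J) = (20 + (-2 - 36))/(-34 + J) = (20 - 38)/(-34 + J) = -18/(-34 + J))
L(j) = (89 + j)/(2*j) (L(j) = (89 + j)/((2*j)) = (89 + j)*(1/(2*j)) = (89 + j)/(2*j))
I(11)/L(207) = (-18/(-34 + 11))/(((½)*(89 + 207)/207)) = (-18/(-23))/(((½)*(1/207)*296)) = (-18*(-1/23))/(148/207) = (18/23)*(207/148) = 81/74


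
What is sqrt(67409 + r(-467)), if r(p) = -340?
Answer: sqrt(67069) ≈ 258.98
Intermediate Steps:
sqrt(67409 + r(-467)) = sqrt(67409 - 340) = sqrt(67069)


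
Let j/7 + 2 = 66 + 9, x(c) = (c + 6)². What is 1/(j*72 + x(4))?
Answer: 1/36892 ≈ 2.7106e-5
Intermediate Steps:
x(c) = (6 + c)²
j = 511 (j = -14 + 7*(66 + 9) = -14 + 7*75 = -14 + 525 = 511)
1/(j*72 + x(4)) = 1/(511*72 + (6 + 4)²) = 1/(36792 + 10²) = 1/(36792 + 100) = 1/36892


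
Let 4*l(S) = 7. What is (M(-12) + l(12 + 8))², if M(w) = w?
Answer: 1681/16 ≈ 105.06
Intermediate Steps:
l(S) = 7/4 (l(S) = (¼)*7 = 7/4)
(M(-12) + l(12 + 8))² = (-12 + 7/4)² = (-41/4)² = 1681/16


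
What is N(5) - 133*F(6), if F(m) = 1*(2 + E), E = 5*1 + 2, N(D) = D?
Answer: -1192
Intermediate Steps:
E = 7 (E = 5 + 2 = 7)
F(m) = 9 (F(m) = 1*(2 + 7) = 1*9 = 9)
N(5) - 133*F(6) = 5 - 133*9 = 5 - 1197 = -1192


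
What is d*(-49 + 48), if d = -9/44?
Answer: 9/44 ≈ 0.20455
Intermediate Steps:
d = -9/44 (d = -9*1/44 = -9/44 ≈ -0.20455)
d*(-49 + 48) = -9*(-49 + 48)/44 = -9/44*(-1) = 9/44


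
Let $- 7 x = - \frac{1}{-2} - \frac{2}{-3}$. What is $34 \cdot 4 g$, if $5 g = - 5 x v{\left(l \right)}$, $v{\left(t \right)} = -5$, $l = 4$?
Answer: $- \frac{340}{3} \approx -113.33$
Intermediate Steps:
$x = - \frac{1}{6}$ ($x = - \frac{- \frac{1}{-2} - \frac{2}{-3}}{7} = - \frac{\left(-1\right) \left(- \frac{1}{2}\right) - - \frac{2}{3}}{7} = - \frac{\frac{1}{2} + \frac{2}{3}}{7} = \left(- \frac{1}{7}\right) \frac{7}{6} = - \frac{1}{6} \approx -0.16667$)
$g = - \frac{5}{6}$ ($g = \frac{\left(-5\right) \left(- \frac{1}{6}\right) \left(-5\right)}{5} = \frac{\frac{5}{6} \left(-5\right)}{5} = \frac{1}{5} \left(- \frac{25}{6}\right) = - \frac{5}{6} \approx -0.83333$)
$34 \cdot 4 g = 34 \cdot 4 \left(- \frac{5}{6}\right) = 136 \left(- \frac{5}{6}\right) = - \frac{340}{3}$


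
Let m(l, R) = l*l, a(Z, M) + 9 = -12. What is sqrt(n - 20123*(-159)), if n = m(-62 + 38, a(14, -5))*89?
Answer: sqrt(3250821) ≈ 1803.0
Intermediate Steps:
a(Z, M) = -21 (a(Z, M) = -9 - 12 = -21)
m(l, R) = l**2
n = 51264 (n = (-62 + 38)**2*89 = (-24)**2*89 = 576*89 = 51264)
sqrt(n - 20123*(-159)) = sqrt(51264 - 20123*(-159)) = sqrt(51264 + 3199557) = sqrt(3250821)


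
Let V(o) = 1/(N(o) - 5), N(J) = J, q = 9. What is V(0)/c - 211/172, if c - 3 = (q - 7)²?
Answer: -7557/6020 ≈ -1.2553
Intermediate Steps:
c = 7 (c = 3 + (9 - 7)² = 3 + 2² = 3 + 4 = 7)
V(o) = 1/(-5 + o) (V(o) = 1/(o - 5) = 1/(-5 + o))
V(0)/c - 211/172 = 1/((-5 + 0)*7) - 211/172 = (⅐)/(-5) - 211*1/172 = -⅕*⅐ - 211/172 = -1/35 - 211/172 = -7557/6020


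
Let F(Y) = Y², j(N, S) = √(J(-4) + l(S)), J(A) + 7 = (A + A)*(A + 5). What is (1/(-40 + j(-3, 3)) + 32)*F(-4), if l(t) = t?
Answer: 206176/403 - 8*I*√3/403 ≈ 511.6 - 0.034383*I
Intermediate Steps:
J(A) = -7 + 2*A*(5 + A) (J(A) = -7 + (A + A)*(A + 5) = -7 + (2*A)*(5 + A) = -7 + 2*A*(5 + A))
j(N, S) = √(-15 + S) (j(N, S) = √((-7 + 2*(-4)² + 10*(-4)) + S) = √((-7 + 2*16 - 40) + S) = √((-7 + 32 - 40) + S) = √(-15 + S))
(1/(-40 + j(-3, 3)) + 32)*F(-4) = (1/(-40 + √(-15 + 3)) + 32)*(-4)² = (1/(-40 + √(-12)) + 32)*16 = (1/(-40 + 2*I*√3) + 32)*16 = (32 + 1/(-40 + 2*I*√3))*16 = 512 + 16/(-40 + 2*I*√3)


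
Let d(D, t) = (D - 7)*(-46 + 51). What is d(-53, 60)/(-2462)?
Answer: 150/1231 ≈ 0.12185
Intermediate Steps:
d(D, t) = -35 + 5*D (d(D, t) = (-7 + D)*5 = -35 + 5*D)
d(-53, 60)/(-2462) = (-35 + 5*(-53))/(-2462) = (-35 - 265)*(-1/2462) = -300*(-1/2462) = 150/1231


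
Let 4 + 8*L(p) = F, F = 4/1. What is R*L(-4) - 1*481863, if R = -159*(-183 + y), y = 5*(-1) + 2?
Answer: -481863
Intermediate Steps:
y = -3 (y = -5 + 2 = -3)
F = 4 (F = 4*1 = 4)
L(p) = 0 (L(p) = -½ + (⅛)*4 = -½ + ½ = 0)
R = 29574 (R = -159*(-183 - 3) = -159*(-186) = 29574)
R*L(-4) - 1*481863 = 29574*0 - 1*481863 = 0 - 481863 = -481863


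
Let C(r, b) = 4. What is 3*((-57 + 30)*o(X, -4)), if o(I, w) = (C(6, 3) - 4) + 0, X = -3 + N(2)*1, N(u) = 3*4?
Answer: 0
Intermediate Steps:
N(u) = 12
X = 9 (X = -3 + 12*1 = -3 + 12 = 9)
o(I, w) = 0 (o(I, w) = (4 - 4) + 0 = 0 + 0 = 0)
3*((-57 + 30)*o(X, -4)) = 3*((-57 + 30)*0) = 3*(-27*0) = 3*0 = 0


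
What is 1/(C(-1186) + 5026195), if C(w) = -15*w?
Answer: 1/5043985 ≈ 1.9826e-7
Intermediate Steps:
1/(C(-1186) + 5026195) = 1/(-15*(-1186) + 5026195) = 1/(17790 + 5026195) = 1/5043985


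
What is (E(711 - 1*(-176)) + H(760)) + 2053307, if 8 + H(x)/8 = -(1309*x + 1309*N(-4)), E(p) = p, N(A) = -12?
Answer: -5778926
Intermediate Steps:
H(x) = 125600 - 10472*x (H(x) = -64 + 8*(-(-15708 + 1309*x)) = -64 + 8*(-1309*(-12 + x)) = -64 + 8*(15708 - 1309*x) = -64 + (125664 - 10472*x) = 125600 - 10472*x)
(E(711 - 1*(-176)) + H(760)) + 2053307 = ((711 - 1*(-176)) + (125600 - 10472*760)) + 2053307 = ((711 + 176) + (125600 - 7958720)) + 2053307 = (887 - 7833120) + 2053307 = -7832233 + 2053307 = -5778926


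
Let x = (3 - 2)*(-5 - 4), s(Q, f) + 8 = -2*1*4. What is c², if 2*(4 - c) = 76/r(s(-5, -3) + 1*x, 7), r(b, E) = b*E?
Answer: 544644/30625 ≈ 17.784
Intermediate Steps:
s(Q, f) = -16 (s(Q, f) = -8 - 2*1*4 = -8 - 2*4 = -8 - 8 = -16)
x = -9 (x = 1*(-9) = -9)
r(b, E) = E*b
c = 738/175 (c = 4 - 38/(7*(-16 + 1*(-9))) = 4 - 38/(7*(-16 - 9)) = 4 - 38/(7*(-25)) = 4 - 38/(-175) = 4 - 38*(-1)/175 = 4 - ½*(-76/175) = 4 + 38/175 = 738/175 ≈ 4.2171)
c² = (738/175)² = 544644/30625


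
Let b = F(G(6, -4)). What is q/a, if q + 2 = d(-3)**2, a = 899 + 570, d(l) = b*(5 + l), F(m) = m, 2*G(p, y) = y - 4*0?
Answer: 14/1469 ≈ 0.0095303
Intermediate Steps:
G(p, y) = y/2 (G(p, y) = (y - 4*0)/2 = (y + 0)/2 = y/2)
b = -2 (b = (1/2)*(-4) = -2)
d(l) = -10 - 2*l (d(l) = -2*(5 + l) = -10 - 2*l)
a = 1469
q = 14 (q = -2 + (-10 - 2*(-3))**2 = -2 + (-10 + 6)**2 = -2 + (-4)**2 = -2 + 16 = 14)
q/a = 14/1469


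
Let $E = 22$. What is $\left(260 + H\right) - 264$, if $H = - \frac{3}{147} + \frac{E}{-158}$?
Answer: $- \frac{16102}{3871} \approx -4.1596$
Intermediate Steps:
$H = - \frac{618}{3871}$ ($H = - \frac{3}{147} + \frac{22}{-158} = \left(-3\right) \frac{1}{147} + 22 \left(- \frac{1}{158}\right) = - \frac{1}{49} - \frac{11}{79} = - \frac{618}{3871} \approx -0.15965$)
$\left(260 + H\right) - 264 = \left(260 - \frac{618}{3871}\right) - 264 = \frac{1005842}{3871} - 264 = - \frac{16102}{3871}$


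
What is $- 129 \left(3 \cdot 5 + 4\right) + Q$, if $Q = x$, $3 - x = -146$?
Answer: $-2302$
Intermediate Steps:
$x = 149$ ($x = 3 - -146 = 3 + 146 = 149$)
$Q = 149$
$- 129 \left(3 \cdot 5 + 4\right) + Q = - 129 \left(3 \cdot 5 + 4\right) + 149 = - 129 \left(15 + 4\right) + 149 = \left(-129\right) 19 + 149 = -2451 + 149 = -2302$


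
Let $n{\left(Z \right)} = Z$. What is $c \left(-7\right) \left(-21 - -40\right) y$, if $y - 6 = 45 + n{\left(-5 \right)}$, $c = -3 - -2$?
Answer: $6118$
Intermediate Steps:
$c = -1$ ($c = -3 + 2 = -1$)
$y = 46$ ($y = 6 + \left(45 - 5\right) = 6 + 40 = 46$)
$c \left(-7\right) \left(-21 - -40\right) y = \left(-1\right) \left(-7\right) \left(-21 - -40\right) 46 = 7 \left(-21 + 40\right) 46 = 7 \cdot 19 \cdot 46 = 133 \cdot 46 = 6118$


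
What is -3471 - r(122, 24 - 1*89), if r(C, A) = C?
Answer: -3593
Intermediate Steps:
-3471 - r(122, 24 - 1*89) = -3471 - 1*122 = -3471 - 122 = -3593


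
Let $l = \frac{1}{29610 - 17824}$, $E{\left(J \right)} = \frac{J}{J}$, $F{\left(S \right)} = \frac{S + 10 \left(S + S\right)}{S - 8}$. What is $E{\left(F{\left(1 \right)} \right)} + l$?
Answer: $\frac{11787}{11786} \approx 1.0001$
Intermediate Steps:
$F{\left(S \right)} = \frac{21 S}{-8 + S}$ ($F{\left(S \right)} = \frac{S + 10 \cdot 2 S}{-8 + S} = \frac{S + 20 S}{-8 + S} = \frac{21 S}{-8 + S}$)
$E{\left(J \right)} = 1$
$l = \frac{1}{11786} \approx 8.4846 \cdot 10^{-5}$
$E{\left(F{\left(1 \right)} \right)} + l = 1 + \frac{1}{11786} = \frac{11787}{11786}$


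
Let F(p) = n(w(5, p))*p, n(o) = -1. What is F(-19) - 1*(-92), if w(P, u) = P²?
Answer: 111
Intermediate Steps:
F(p) = -p
F(-19) - 1*(-92) = -1*(-19) - 1*(-92) = 19 + 92 = 111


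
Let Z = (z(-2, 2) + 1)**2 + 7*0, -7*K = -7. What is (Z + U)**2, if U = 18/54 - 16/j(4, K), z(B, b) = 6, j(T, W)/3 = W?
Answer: 1936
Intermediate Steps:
K = 1 (K = -1/7*(-7) = 1)
j(T, W) = 3*W
U = -5 (U = 18/54 - 16/(3*1) = 18*(1/54) - 16/3 = 1/3 - 16*1/3 = 1/3 - 16/3 = -5)
Z = 49 (Z = (6 + 1)**2 + 7*0 = 7**2 + 0 = 49 + 0 = 49)
(Z + U)**2 = (49 - 5)**2 = 44**2 = 1936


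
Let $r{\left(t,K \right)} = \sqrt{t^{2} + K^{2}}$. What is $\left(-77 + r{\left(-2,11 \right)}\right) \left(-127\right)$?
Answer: $9779 - 635 \sqrt{5} \approx 8359.1$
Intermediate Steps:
$r{\left(t,K \right)} = \sqrt{K^{2} + t^{2}}$
$\left(-77 + r{\left(-2,11 \right)}\right) \left(-127\right) = \left(-77 + \sqrt{11^{2} + \left(-2\right)^{2}}\right) \left(-127\right) = \left(-77 + \sqrt{121 + 4}\right) \left(-127\right) = \left(-77 + \sqrt{125}\right) \left(-127\right) = \left(-77 + 5 \sqrt{5}\right) \left(-127\right) = 9779 - 635 \sqrt{5}$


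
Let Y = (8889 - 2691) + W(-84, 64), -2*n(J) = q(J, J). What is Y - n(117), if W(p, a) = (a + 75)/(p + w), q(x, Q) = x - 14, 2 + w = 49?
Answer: 462185/74 ≈ 6245.7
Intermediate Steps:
w = 47 (w = -2 + 49 = 47)
q(x, Q) = -14 + x
n(J) = 7 - J/2 (n(J) = -(-14 + J)/2 = 7 - J/2)
W(p, a) = (75 + a)/(47 + p) (W(p, a) = (a + 75)/(p + 47) = (75 + a)/(47 + p))
Y = 229187/37 (Y = (8889 - 2691) + (75 + 64)/(47 - 84) = 6198 + 139/(-37) = 6198 - 1/37*139 = 6198 - 139/37 = 229187/37 ≈ 6194.2)
Y - n(117) = 229187/37 - (7 - ½*117) = 229187/37 - (7 - 117/2) = 229187/37 - 1*(-103/2) = 229187/37 + 103/2 = 462185/74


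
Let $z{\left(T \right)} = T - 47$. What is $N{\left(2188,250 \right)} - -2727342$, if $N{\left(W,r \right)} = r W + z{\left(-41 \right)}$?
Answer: $3274254$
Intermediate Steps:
$z{\left(T \right)} = -47 + T$
$N{\left(W,r \right)} = -88 + W r$ ($N{\left(W,r \right)} = r W - 88 = W r - 88 = -88 + W r$)
$N{\left(2188,250 \right)} - -2727342 = \left(-88 + 2188 \cdot 250\right) - -2727342 = \left(-88 + 547000\right) + 2727342 = 546912 + 2727342 = 3274254$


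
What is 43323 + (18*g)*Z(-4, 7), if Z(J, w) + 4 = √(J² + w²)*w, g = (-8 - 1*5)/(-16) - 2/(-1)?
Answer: 86241/2 + 2835*√65/8 ≈ 45978.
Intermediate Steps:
g = 45/16 (g = (-8 - 5)*(-1/16) - 2*(-1) = -13*(-1/16) + 2 = 13/16 + 2 = 45/16 ≈ 2.8125)
Z(J, w) = -4 + w*√(J² + w²) (Z(J, w) = -4 + √(J² + w²)*w = -4 + w*√(J² + w²))
43323 + (18*g)*Z(-4, 7) = 43323 + (18*(45/16))*(-4 + 7*√((-4)² + 7²)) = 43323 + 405*(-4 + 7*√(16 + 49))/8 = 43323 + 405*(-4 + 7*√65)/8 = 43323 + (-405/2 + 2835*√65/8) = 86241/2 + 2835*√65/8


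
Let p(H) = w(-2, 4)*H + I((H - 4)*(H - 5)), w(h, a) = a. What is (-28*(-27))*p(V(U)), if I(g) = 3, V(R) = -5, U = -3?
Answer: -12852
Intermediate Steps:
p(H) = 3 + 4*H (p(H) = 4*H + 3 = 3 + 4*H)
(-28*(-27))*p(V(U)) = (-28*(-27))*(3 + 4*(-5)) = 756*(3 - 20) = 756*(-17) = -12852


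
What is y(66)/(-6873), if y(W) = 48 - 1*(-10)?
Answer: -2/237 ≈ -0.0084388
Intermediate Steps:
y(W) = 58 (y(W) = 48 + 10 = 58)
y(66)/(-6873) = 58/(-6873) = 58*(-1/6873) = -2/237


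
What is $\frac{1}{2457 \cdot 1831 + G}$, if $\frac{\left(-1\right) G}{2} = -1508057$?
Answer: $\frac{1}{7514881} \approx 1.3307 \cdot 10^{-7}$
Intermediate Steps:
$G = 3016114$ ($G = \left(-2\right) \left(-1508057\right) = 3016114$)
$\frac{1}{2457 \cdot 1831 + G} = \frac{1}{2457 \cdot 1831 + 3016114} = \frac{1}{4498767 + 3016114} = \frac{1}{7514881}$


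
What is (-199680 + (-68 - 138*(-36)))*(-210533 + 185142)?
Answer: 4945658980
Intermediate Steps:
(-199680 + (-68 - 138*(-36)))*(-210533 + 185142) = (-199680 + (-68 + 4968))*(-25391) = (-199680 + 4900)*(-25391) = -194780*(-25391) = 4945658980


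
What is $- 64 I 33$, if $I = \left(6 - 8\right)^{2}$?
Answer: $-8448$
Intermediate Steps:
$I = 4$ ($I = \left(6 - 8\right)^{2} = \left(-2\right)^{2} = 4$)
$- 64 I 33 = \left(-64\right) 4 \cdot 33 = \left(-256\right) 33 = -8448$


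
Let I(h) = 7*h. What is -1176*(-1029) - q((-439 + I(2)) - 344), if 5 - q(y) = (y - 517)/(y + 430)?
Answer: 410224847/339 ≈ 1.2101e+6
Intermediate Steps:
q(y) = 5 - (-517 + y)/(430 + y) (q(y) = 5 - (y - 517)/(y + 430) = 5 - (-517 + y)/(430 + y))
-1176*(-1029) - q((-439 + I(2)) - 344) = -1176*(-1029) - (2667 + 4*((-439 + 7*2) - 344))/(430 + ((-439 + 7*2) - 344)) = 1210104 - (2667 + 4*((-439 + 14) - 344))/(430 + ((-439 + 14) - 344)) = 1210104 - (2667 + 4*(-425 - 344))/(430 + (-425 - 344)) = 1210104 - (2667 + 4*(-769))/(430 - 769) = 1210104 - (2667 - 3076)/(-339) = 1210104 - (-1)*(-409)/339 = 1210104 - 1*409/339 = 1210104 - 409/339 = 410224847/339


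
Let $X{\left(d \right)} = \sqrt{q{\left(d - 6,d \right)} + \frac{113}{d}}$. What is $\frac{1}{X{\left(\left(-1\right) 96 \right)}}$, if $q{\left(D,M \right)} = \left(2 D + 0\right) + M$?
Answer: $- \frac{4 i \sqrt{173478}}{28913} \approx - 0.057622 i$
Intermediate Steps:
$q{\left(D,M \right)} = M + 2 D$ ($q{\left(D,M \right)} = 2 D + M = M + 2 D$)
$X{\left(d \right)} = \sqrt{-12 + 3 d + \frac{113}{d}}$ ($X{\left(d \right)} = \sqrt{\left(d + 2 \left(d - 6\right)\right) + \frac{113}{d}} = \sqrt{\left(d + 2 \left(-6 + d\right)\right) + \frac{113}{d}} = \sqrt{\left(d + \left(-12 + 2 d\right)\right) + \frac{113}{d}} = \sqrt{\left(-12 + 3 d\right) + \frac{113}{d}} = \sqrt{-12 + 3 d + \frac{113}{d}}$)
$\frac{1}{X{\left(\left(-1\right) 96 \right)}} = \frac{1}{\sqrt{-12 + 3 \left(\left(-1\right) 96\right) + \frac{113}{\left(-1\right) 96}}} = \frac{1}{\sqrt{-12 + 3 \left(-96\right) + \frac{113}{-96}}} = \frac{1}{\sqrt{-12 - 288 + 113 \left(- \frac{1}{96}\right)}} = \frac{1}{\sqrt{-12 - 288 - \frac{113}{96}}} = \frac{1}{\sqrt{- \frac{28913}{96}}} = \frac{1}{\frac{1}{24} i \sqrt{173478}} = - \frac{4 i \sqrt{173478}}{28913}$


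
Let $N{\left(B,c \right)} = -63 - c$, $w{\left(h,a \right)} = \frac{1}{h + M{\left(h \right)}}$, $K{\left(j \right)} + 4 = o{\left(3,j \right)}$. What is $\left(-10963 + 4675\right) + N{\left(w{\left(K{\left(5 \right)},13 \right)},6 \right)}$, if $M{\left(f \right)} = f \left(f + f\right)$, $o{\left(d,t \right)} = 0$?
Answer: $-6357$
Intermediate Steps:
$M{\left(f \right)} = 2 f^{2}$ ($M{\left(f \right)} = f 2 f = 2 f^{2}$)
$K{\left(j \right)} = -4$ ($K{\left(j \right)} = -4 + 0 = -4$)
$w{\left(h,a \right)} = \frac{1}{h + 2 h^{2}}$
$\left(-10963 + 4675\right) + N{\left(w{\left(K{\left(5 \right)},13 \right)},6 \right)} = \left(-10963 + 4675\right) - 69 = -6288 - 69 = -6357$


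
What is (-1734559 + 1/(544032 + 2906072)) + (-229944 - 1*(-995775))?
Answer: -3342212347711/3450104 ≈ -9.6873e+5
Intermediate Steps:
(-1734559 + 1/(544032 + 2906072)) + (-229944 - 1*(-995775)) = (-1734559 + 1/3450104) + (-229944 + 995775) = (-1734559 + 1/3450104) + 765831 = -5984408944135/3450104 + 765831 = -3342212347711/3450104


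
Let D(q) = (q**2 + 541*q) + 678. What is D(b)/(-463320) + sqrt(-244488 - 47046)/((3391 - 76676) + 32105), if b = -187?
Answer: 14/99 - I*sqrt(291534)/41180 ≈ 0.14141 - 0.013112*I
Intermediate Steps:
D(q) = 678 + q**2 + 541*q
D(b)/(-463320) + sqrt(-244488 - 47046)/((3391 - 76676) + 32105) = (678 + (-187)**2 + 541*(-187))/(-463320) + sqrt(-244488 - 47046)/((3391 - 76676) + 32105) = (678 + 34969 - 101167)*(-1/463320) + sqrt(-291534)/(-73285 + 32105) = -65520*(-1/463320) + (I*sqrt(291534))/(-41180) = 14/99 + (I*sqrt(291534))*(-1/41180) = 14/99 - I*sqrt(291534)/41180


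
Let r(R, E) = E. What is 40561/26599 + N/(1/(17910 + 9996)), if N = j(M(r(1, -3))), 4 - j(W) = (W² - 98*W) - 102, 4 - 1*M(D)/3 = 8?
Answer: -901117795955/26599 ≈ -3.3878e+7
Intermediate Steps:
M(D) = -12 (M(D) = 12 - 3*8 = 12 - 24 = -12)
j(W) = 106 - W² + 98*W (j(W) = 4 - ((W² - 98*W) - 102) = 4 - (-102 + W² - 98*W) = 4 + (102 - W² + 98*W) = 106 - W² + 98*W)
N = -1214 (N = 106 - 1*(-12)² + 98*(-12) = 106 - 1*144 - 1176 = 106 - 144 - 1176 = -1214)
40561/26599 + N/(1/(17910 + 9996)) = 40561/26599 - 1214/(1/(17910 + 9996)) = 40561*(1/26599) - 1214/(1/27906) = 40561/26599 - 1214/1/27906 = 40561/26599 - 1214*27906 = 40561/26599 - 33877884 = -901117795955/26599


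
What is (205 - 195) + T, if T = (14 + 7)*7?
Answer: 157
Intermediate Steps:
T = 147 (T = 21*7 = 147)
(205 - 195) + T = (205 - 195) + 147 = 10 + 147 = 157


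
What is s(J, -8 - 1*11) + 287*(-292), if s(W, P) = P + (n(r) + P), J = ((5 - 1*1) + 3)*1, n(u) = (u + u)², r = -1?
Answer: -83838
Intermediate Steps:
n(u) = 4*u² (n(u) = (2*u)² = 4*u²)
J = 7 (J = ((5 - 1) + 3)*1 = (4 + 3)*1 = 7*1 = 7)
s(W, P) = 4 + 2*P (s(W, P) = P + (4*(-1)² + P) = P + (4*1 + P) = P + (4 + P) = 4 + 2*P)
s(J, -8 - 1*11) + 287*(-292) = (4 + 2*(-8 - 1*11)) + 287*(-292) = (4 + 2*(-8 - 11)) - 83804 = (4 + 2*(-19)) - 83804 = (4 - 38) - 83804 = -34 - 83804 = -83838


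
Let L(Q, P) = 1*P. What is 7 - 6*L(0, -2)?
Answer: 19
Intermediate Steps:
L(Q, P) = P
7 - 6*L(0, -2) = 7 - 6*(-2) = 7 + 12 = 19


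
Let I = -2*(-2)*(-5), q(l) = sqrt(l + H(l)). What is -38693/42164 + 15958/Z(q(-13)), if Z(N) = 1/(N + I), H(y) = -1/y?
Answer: -13457100933/42164 + 31916*I*sqrt(546)/13 ≈ -3.1916e+5 + 57367.0*I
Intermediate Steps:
q(l) = sqrt(l - 1/l)
I = -20 (I = 4*(-5) = -20)
Z(N) = 1/(-20 + N) (Z(N) = 1/(N - 20) = 1/(-20 + N))
-38693/42164 + 15958/Z(q(-13)) = -38693/42164 + 15958/(1/(-20 + sqrt(-13 - 1/(-13)))) = -38693*1/42164 + 15958/(1/(-20 + sqrt(-13 - 1*(-1/13)))) = -38693/42164 + 15958/(1/(-20 + sqrt(-13 + 1/13))) = -38693/42164 + 15958/(1/(-20 + sqrt(-168/13))) = -38693/42164 + 15958/(1/(-20 + 2*I*sqrt(546)/13)) = -38693/42164 + 15958*(-20 + 2*I*sqrt(546)/13) = -38693/42164 + (-319160 + 31916*I*sqrt(546)/13) = -13457100933/42164 + 31916*I*sqrt(546)/13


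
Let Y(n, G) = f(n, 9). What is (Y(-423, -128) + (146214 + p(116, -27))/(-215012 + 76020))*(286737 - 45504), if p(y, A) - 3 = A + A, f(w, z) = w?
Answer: -14218219707507/138992 ≈ -1.0230e+8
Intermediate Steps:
p(y, A) = 3 + 2*A (p(y, A) = 3 + (A + A) = 3 + 2*A)
Y(n, G) = n
(Y(-423, -128) + (146214 + p(116, -27))/(-215012 + 76020))*(286737 - 45504) = (-423 + (146214 + (3 + 2*(-27)))/(-215012 + 76020))*(286737 - 45504) = (-423 + (146214 + (3 - 54))/(-138992))*241233 = (-423 + (146214 - 51)*(-1/138992))*241233 = (-423 + 146163*(-1/138992))*241233 = (-423 - 146163/138992)*241233 = -58939779/138992*241233 = -14218219707507/138992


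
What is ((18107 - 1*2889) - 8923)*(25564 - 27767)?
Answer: -13867885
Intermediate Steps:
((18107 - 1*2889) - 8923)*(25564 - 27767) = ((18107 - 2889) - 8923)*(-2203) = (15218 - 8923)*(-2203) = 6295*(-2203) = -13867885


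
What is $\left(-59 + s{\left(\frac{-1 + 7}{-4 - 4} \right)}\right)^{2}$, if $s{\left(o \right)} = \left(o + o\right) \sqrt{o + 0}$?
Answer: $\frac{55669}{16} + \frac{177 i \sqrt{3}}{2} \approx 3479.3 + 153.29 i$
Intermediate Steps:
$s{\left(o \right)} = 2 o^{\frac{3}{2}}$ ($s{\left(o \right)} = 2 o \sqrt{o} = 2 o^{\frac{3}{2}}$)
$\left(-59 + s{\left(\frac{-1 + 7}{-4 - 4} \right)}\right)^{2} = \left(-59 + 2 \left(\frac{-1 + 7}{-4 - 4}\right)^{\frac{3}{2}}\right)^{2} = \left(-59 + 2 \left(\frac{6}{-8}\right)^{\frac{3}{2}}\right)^{2} = \left(-59 + 2 \left(6 \left(- \frac{1}{8}\right)\right)^{\frac{3}{2}}\right)^{2} = \left(-59 + 2 \left(- \frac{3}{4}\right)^{\frac{3}{2}}\right)^{2} = \left(-59 + 2 \left(- \frac{3 i \sqrt{3}}{8}\right)\right)^{2} = \left(-59 - \frac{3 i \sqrt{3}}{4}\right)^{2}$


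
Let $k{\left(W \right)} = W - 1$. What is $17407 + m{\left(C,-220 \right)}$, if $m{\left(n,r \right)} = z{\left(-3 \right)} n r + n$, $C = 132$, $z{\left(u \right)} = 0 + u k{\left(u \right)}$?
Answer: $-330941$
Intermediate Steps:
$k{\left(W \right)} = -1 + W$ ($k{\left(W \right)} = W - 1 = -1 + W$)
$z{\left(u \right)} = u \left(-1 + u\right)$ ($z{\left(u \right)} = 0 + u \left(-1 + u\right) = u \left(-1 + u\right)$)
$m{\left(n,r \right)} = n + 12 n r$ ($m{\left(n,r \right)} = - 3 \left(-1 - 3\right) n r + n = \left(-3\right) \left(-4\right) n r + n = 12 n r + n = n + 12 n r$)
$17407 + m{\left(C,-220 \right)} = 17407 + 132 \left(1 + 12 \left(-220\right)\right) = 17407 + 132 \left(1 - 2640\right) = 17407 + 132 \left(-2639\right) = 17407 - 348348 = -330941$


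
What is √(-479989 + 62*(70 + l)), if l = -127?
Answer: I*√483523 ≈ 695.36*I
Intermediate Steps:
√(-479989 + 62*(70 + l)) = √(-479989 + 62*(70 - 127)) = √(-479989 + 62*(-57)) = √(-479989 - 3534) = √(-483523) = I*√483523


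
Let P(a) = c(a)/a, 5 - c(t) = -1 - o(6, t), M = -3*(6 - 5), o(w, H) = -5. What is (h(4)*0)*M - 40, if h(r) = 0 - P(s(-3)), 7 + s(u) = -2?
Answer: -40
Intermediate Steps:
M = -3 (M = -3*1 = -3)
s(u) = -9 (s(u) = -7 - 2 = -9)
c(t) = 1 (c(t) = 5 - (-1 - 1*(-5)) = 5 - (-1 + 5) = 5 - 1*4 = 5 - 4 = 1)
P(a) = 1/a
h(r) = 1/9 (h(r) = 0 - 1/(-9) = 0 - 1*(-1/9) = 0 + 1/9 = 1/9)
(h(4)*0)*M - 40 = ((1/9)*0)*(-3) - 40 = 0*(-3) - 40 = 0 - 40 = -40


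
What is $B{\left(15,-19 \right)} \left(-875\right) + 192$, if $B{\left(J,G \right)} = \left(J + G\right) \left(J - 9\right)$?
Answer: $21192$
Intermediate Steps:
$B{\left(J,G \right)} = \left(-9 + J\right) \left(G + J\right)$ ($B{\left(J,G \right)} = \left(G + J\right) \left(-9 + J\right) = \left(-9 + J\right) \left(G + J\right)$)
$B{\left(15,-19 \right)} \left(-875\right) + 192 = \left(15^{2} - -171 - 135 - 285\right) \left(-875\right) + 192 = \left(225 + 171 - 135 - 285\right) \left(-875\right) + 192 = \left(-24\right) \left(-875\right) + 192 = 21000 + 192 = 21192$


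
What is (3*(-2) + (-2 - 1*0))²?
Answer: 64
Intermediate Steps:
(3*(-2) + (-2 - 1*0))² = (-6 + (-2 + 0))² = (-6 - 2)² = (-8)² = 64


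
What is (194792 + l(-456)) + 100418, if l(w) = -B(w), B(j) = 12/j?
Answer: 11217981/38 ≈ 2.9521e+5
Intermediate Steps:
l(w) = -12/w
(194792 + l(-456)) + 100418 = (194792 - 12/(-456)) + 100418 = (194792 - 12*(-1/456)) + 100418 = (194792 + 1/38) + 100418 = 7402097/38 + 100418 = 11217981/38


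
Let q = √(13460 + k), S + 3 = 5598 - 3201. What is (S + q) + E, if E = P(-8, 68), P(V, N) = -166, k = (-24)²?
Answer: 2228 + 22*√29 ≈ 2346.5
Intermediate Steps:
k = 576
E = -166
S = 2394 (S = -3 + (5598 - 3201) = -3 + 2397 = 2394)
q = 22*√29 (q = √(13460 + 576) = √14036 = 22*√29 ≈ 118.47)
(S + q) + E = (2394 + 22*√29) - 166 = 2228 + 22*√29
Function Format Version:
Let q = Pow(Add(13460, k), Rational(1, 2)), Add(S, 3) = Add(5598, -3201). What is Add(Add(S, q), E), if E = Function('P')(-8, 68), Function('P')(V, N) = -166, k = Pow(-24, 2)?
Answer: Add(2228, Mul(22, Pow(29, Rational(1, 2)))) ≈ 2346.5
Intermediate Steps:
k = 576
E = -166
S = 2394 (S = Add(-3, Add(5598, -3201)) = Add(-3, 2397) = 2394)
q = Mul(22, Pow(29, Rational(1, 2))) (q = Pow(Add(13460, 576), Rational(1, 2)) = Pow(14036, Rational(1, 2)) = Mul(22, Pow(29, Rational(1, 2))) ≈ 118.47)
Add(Add(S, q), E) = Add(Add(2394, Mul(22, Pow(29, Rational(1, 2)))), -166) = Add(2228, Mul(22, Pow(29, Rational(1, 2))))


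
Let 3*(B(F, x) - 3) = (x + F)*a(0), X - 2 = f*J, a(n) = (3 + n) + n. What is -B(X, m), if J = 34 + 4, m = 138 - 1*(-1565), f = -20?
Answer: -948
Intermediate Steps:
a(n) = 3 + 2*n
m = 1703 (m = 138 + 1565 = 1703)
J = 38
X = -758 (X = 2 - 20*38 = 2 - 760 = -758)
B(F, x) = 3 + F + x (B(F, x) = 3 + ((x + F)*(3 + 2*0))/3 = 3 + ((F + x)*(3 + 0))/3 = 3 + ((F + x)*3)/3 = 3 + (3*F + 3*x)/3 = 3 + (F + x) = 3 + F + x)
-B(X, m) = -(3 - 758 + 1703) = -1*948 = -948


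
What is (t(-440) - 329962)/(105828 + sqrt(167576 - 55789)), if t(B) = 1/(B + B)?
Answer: -7682228104377/2463879835340 + 290366561*sqrt(111787)/9855519341360 ≈ -3.1081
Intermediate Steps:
t(B) = 1/(2*B)
(t(-440) - 329962)/(105828 + sqrt(167576 - 55789)) = ((1/2)/(-440) - 329962)/(105828 + sqrt(167576 - 55789)) = ((1/2)*(-1/440) - 329962)/(105828 + sqrt(111787)) = (-1/880 - 329962)/(105828 + sqrt(111787)) = -290366561/(880*(105828 + sqrt(111787)))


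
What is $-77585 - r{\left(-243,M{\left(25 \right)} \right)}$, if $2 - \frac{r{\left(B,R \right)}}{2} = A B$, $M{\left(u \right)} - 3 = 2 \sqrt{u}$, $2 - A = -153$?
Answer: $-152919$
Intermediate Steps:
$A = 155$ ($A = 2 - -153 = 2 + 153 = 155$)
$M{\left(u \right)} = 3 + 2 \sqrt{u}$
$r{\left(B,R \right)} = 4 - 310 B$ ($r{\left(B,R \right)} = 4 - 2 \cdot 155 B = 4 - 310 B$)
$-77585 - r{\left(-243,M{\left(25 \right)} \right)} = -77585 - \left(4 - -75330\right) = -77585 - \left(4 + 75330\right) = -77585 - 75334 = -152919$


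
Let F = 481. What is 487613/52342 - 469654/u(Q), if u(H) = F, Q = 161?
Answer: -24348087815/25176502 ≈ -967.10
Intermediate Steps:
u(H) = 481
487613/52342 - 469654/u(Q) = 487613/52342 - 469654/481 = -24348087815/25176502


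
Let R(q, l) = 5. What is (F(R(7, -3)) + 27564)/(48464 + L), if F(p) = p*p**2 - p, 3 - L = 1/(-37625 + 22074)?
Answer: 215256942/376855159 ≈ 0.57119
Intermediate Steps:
L = 46654/15551 (L = 3 - 1/(-37625 + 22074) = 3 - 1/(-15551) = 3 - 1*(-1/15551) = 3 + 1/15551 = 46654/15551 ≈ 3.0001)
F(p) = p**3 - p
(F(R(7, -3)) + 27564)/(48464 + L) = ((5**3 - 1*5) + 27564)/(48464 + 46654/15551) = ((125 - 5) + 27564)/(753710318/15551) = (120 + 27564)*(15551/753710318) = 27684*(15551/753710318) = 215256942/376855159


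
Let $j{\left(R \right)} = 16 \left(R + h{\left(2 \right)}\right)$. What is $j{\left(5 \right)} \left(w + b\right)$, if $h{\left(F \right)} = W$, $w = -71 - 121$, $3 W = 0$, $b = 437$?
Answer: $19600$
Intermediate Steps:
$W = 0$ ($W = \frac{1}{3} \cdot 0 = 0$)
$w = -192$ ($w = -71 - 121 = -192$)
$h{\left(F \right)} = 0$
$j{\left(R \right)} = 16 R$ ($j{\left(R \right)} = 16 \left(R + 0\right) = 16 R$)
$j{\left(5 \right)} \left(w + b\right) = 16 \cdot 5 \left(-192 + 437\right) = 80 \cdot 245 = 19600$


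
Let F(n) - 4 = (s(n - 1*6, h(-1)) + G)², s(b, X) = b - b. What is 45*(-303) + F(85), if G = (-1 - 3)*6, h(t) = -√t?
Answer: -13055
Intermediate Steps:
G = -24 (G = -4*6 = -24)
s(b, X) = 0
F(n) = 580 (F(n) = 4 + (0 - 24)² = 4 + (-24)² = 4 + 576 = 580)
45*(-303) + F(85) = 45*(-303) + 580 = -13635 + 580 = -13055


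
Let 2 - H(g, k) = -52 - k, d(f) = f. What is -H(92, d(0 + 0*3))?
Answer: -54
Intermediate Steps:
H(g, k) = 54 + k (H(g, k) = 2 - (-52 - k) = 2 + (52 + k) = 54 + k)
-H(92, d(0 + 0*3)) = -(54 + (0 + 0*3)) = -(54 + (0 + 0)) = -(54 + 0) = -1*54 = -54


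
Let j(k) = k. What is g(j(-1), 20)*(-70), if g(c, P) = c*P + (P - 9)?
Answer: 630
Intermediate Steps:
g(c, P) = -9 + P + P*c (g(c, P) = P*c + (-9 + P) = -9 + P + P*c)
g(j(-1), 20)*(-70) = (-9 + 20 + 20*(-1))*(-70) = (-9 + 20 - 20)*(-70) = -9*(-70) = 630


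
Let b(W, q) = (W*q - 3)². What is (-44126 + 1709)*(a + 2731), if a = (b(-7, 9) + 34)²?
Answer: -817580506527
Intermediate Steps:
b(W, q) = (-3 + W*q)²
a = 19272100 (a = ((-3 - 7*9)² + 34)² = ((-3 - 63)² + 34)² = ((-66)² + 34)² = (4356 + 34)² = 4390² = 19272100)
(-44126 + 1709)*(a + 2731) = (-44126 + 1709)*(19272100 + 2731) = -42417*19274831 = -817580506527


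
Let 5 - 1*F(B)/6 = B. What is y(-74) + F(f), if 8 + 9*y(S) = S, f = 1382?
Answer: -74440/9 ≈ -8271.1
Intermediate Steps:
F(B) = 30 - 6*B
y(S) = -8/9 + S/9
y(-74) + F(f) = (-8/9 + (⅑)*(-74)) + (30 - 6*1382) = (-8/9 - 74/9) + (30 - 8292) = -82/9 - 8262 = -74440/9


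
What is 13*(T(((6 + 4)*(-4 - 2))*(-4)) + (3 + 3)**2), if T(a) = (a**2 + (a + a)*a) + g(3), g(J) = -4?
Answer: 2246816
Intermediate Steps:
T(a) = -4 + 3*a**2 (T(a) = (a**2 + (a + a)*a) - 4 = (a**2 + (2*a)*a) - 4 = (a**2 + 2*a**2) - 4 = 3*a**2 - 4 = -4 + 3*a**2)
13*(T(((6 + 4)*(-4 - 2))*(-4)) + (3 + 3)**2) = 13*((-4 + 3*(((6 + 4)*(-4 - 2))*(-4))**2) + (3 + 3)**2) = 13*((-4 + 3*((10*(-6))*(-4))**2) + 6**2) = 13*((-4 + 3*(-60*(-4))**2) + 36) = 13*((-4 + 3*240**2) + 36) = 13*((-4 + 3*57600) + 36) = 13*((-4 + 172800) + 36) = 13*(172796 + 36) = 13*172832 = 2246816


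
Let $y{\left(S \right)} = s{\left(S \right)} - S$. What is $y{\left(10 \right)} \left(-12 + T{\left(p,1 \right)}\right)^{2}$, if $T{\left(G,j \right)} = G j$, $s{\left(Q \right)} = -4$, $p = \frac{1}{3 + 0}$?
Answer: $- \frac{17150}{9} \approx -1905.6$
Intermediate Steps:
$p = \frac{1}{3} \approx 0.33333$
$y{\left(S \right)} = -4 - S$
$y{\left(10 \right)} \left(-12 + T{\left(p,1 \right)}\right)^{2} = \left(-4 - 10\right) \left(-12 + \frac{1}{3} \cdot 1\right)^{2} = \left(-4 - 10\right) \left(-12 + \frac{1}{3}\right)^{2} = - 14 \left(- \frac{35}{3}\right)^{2} = \left(-14\right) \frac{1225}{9} = - \frac{17150}{9}$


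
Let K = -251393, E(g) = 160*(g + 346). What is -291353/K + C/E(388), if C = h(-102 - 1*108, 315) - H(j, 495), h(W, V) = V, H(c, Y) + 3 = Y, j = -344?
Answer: 34171999759/29523593920 ≈ 1.1574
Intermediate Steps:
H(c, Y) = -3 + Y
E(g) = 55360 + 160*g (E(g) = 160*(346 + g) = 55360 + 160*g)
C = -177 (C = 315 - (-3 + 495) = 315 - 1*492 = 315 - 492 = -177)
-291353/K + C/E(388) = -291353/(-251393) - 177/(55360 + 160*388) = -291353*(-1/251393) - 177/(55360 + 62080) = 291353/251393 - 177/117440 = 34171999759/29523593920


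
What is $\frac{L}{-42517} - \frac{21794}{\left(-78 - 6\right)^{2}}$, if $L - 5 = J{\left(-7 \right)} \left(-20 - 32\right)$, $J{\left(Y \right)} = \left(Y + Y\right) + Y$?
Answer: $- \frac{467177965}{149999976} \approx -3.1145$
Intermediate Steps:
$J{\left(Y \right)} = 3 Y$ ($J{\left(Y \right)} = 2 Y + Y = 3 Y$)
$L = 1097$ ($L = 5 + 3 \left(-7\right) \left(-20 - 32\right) = 5 - -1092 = 5 + 1092 = 1097$)
$\frac{L}{-42517} - \frac{21794}{\left(-78 - 6\right)^{2}} = \frac{1097}{-42517} - \frac{21794}{\left(-78 - 6\right)^{2}} = 1097 \left(- \frac{1}{42517}\right) - \frac{21794}{\left(-84\right)^{2}} = - \frac{1097}{42517} - \frac{21794}{7056} = - \frac{1097}{42517} - \frac{10897}{3528} = - \frac{467177965}{149999976}$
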